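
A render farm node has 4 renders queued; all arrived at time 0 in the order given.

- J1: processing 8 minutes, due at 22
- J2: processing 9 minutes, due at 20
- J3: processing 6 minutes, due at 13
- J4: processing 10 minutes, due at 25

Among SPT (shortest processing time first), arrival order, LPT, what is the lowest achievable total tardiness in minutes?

SPT (increasing processing time): J3 J1 J2 J4.
J3: 0→6, due 13, tardiness 0
J1: 6→14, due 22, tardiness 0
J2: 14→23, due 20, tardiness 3
J4: 23→33, due 25, tardiness 8
Sum = 0+0+3+8 = 11.
FIFO (arrival order): J1 J2 J3 J4.
J1: 0→8, due 22, tardiness 0
J2: 8→17, due 20, tardiness 0
J3: 17→23, due 13, tardiness 10
J4: 23→33, due 25, tardiness 8
Sum = 0+0+10+8 = 18.
LPT (decreasing processing time): J4 J2 J1 J3.
J4: 0→10, due 25, tardiness 0
J2: 10→19, due 20, tardiness 0
J1: 19→27, due 22, tardiness 5
J3: 27→33, due 13, tardiness 20
Sum = 0+0+5+20 = 25.
SPT 11, FIFO 18, LPT 25 → minimum 11.

11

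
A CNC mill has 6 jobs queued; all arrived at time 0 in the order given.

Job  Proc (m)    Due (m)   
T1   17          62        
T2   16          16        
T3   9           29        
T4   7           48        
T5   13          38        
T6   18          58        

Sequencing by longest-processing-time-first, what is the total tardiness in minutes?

LPT (decreasing processing time): T6 T1 T2 T5 T3 T4.
T6: 0→18, due 58, tardiness 0
T1: 18→35, due 62, tardiness 0
T2: 35→51, due 16, tardiness 35
T5: 51→64, due 38, tardiness 26
T3: 64→73, due 29, tardiness 44
T4: 73→80, due 48, tardiness 32
Sum = 0+0+35+26+44+32 = 137.

137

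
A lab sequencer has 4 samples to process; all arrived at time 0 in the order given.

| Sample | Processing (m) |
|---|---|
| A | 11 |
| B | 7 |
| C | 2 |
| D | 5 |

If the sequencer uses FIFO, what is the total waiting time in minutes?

49

FIFO (arrival order): A B C D.
A: waits 0, runs 0→11
B: waits 11, runs 11→18
C: waits 18, runs 18→20
D: waits 20, runs 20→25
Sum = 0+11+18+20 = 49.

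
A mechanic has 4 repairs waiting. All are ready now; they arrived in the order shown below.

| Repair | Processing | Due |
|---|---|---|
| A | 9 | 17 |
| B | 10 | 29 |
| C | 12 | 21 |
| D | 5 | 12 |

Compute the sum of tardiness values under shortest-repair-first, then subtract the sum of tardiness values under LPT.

-23

SPT (increasing processing time): D A B C.
D: 0→5, due 12, tardiness 0
A: 5→14, due 17, tardiness 0
B: 14→24, due 29, tardiness 0
C: 24→36, due 21, tardiness 15
Sum = 0+0+0+15 = 15.
LPT (decreasing processing time): C B A D.
C: 0→12, due 21, tardiness 0
B: 12→22, due 29, tardiness 0
A: 22→31, due 17, tardiness 14
D: 31→36, due 12, tardiness 24
Sum = 0+0+14+24 = 38.
Difference = 15 − 38 = -23.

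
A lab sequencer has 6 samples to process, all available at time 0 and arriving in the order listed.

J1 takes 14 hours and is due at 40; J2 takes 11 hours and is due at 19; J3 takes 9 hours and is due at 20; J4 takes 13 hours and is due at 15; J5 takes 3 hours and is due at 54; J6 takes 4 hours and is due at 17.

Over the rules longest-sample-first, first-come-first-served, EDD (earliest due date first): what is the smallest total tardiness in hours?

37

LPT (decreasing processing time): J1 J4 J2 J3 J6 J5.
J1: 0→14, due 40, tardiness 0
J4: 14→27, due 15, tardiness 12
J2: 27→38, due 19, tardiness 19
J3: 38→47, due 20, tardiness 27
J6: 47→51, due 17, tardiness 34
J5: 51→54, due 54, tardiness 0
Sum = 0+12+19+27+34+0 = 92.
FIFO (arrival order): J1 J2 J3 J4 J5 J6.
J1: 0→14, due 40, tardiness 0
J2: 14→25, due 19, tardiness 6
J3: 25→34, due 20, tardiness 14
J4: 34→47, due 15, tardiness 32
J5: 47→50, due 54, tardiness 0
J6: 50→54, due 17, tardiness 37
Sum = 0+6+14+32+0+37 = 89.
EDD (increasing due date): J4 J6 J2 J3 J1 J5.
J4: 0→13, due 15, tardiness 0
J6: 13→17, due 17, tardiness 0
J2: 17→28, due 19, tardiness 9
J3: 28→37, due 20, tardiness 17
J1: 37→51, due 40, tardiness 11
J5: 51→54, due 54, tardiness 0
Sum = 0+0+9+17+11+0 = 37.
LPT 92, FIFO 89, EDD 37 → minimum 37.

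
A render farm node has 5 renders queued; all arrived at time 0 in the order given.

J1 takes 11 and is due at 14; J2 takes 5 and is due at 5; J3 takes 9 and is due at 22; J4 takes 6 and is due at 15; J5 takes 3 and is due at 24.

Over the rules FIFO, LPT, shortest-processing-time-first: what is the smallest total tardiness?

FIFO (arrival order): J1 J2 J3 J4 J5.
J1: 0→11, due 14, tardiness 0
J2: 11→16, due 5, tardiness 11
J3: 16→25, due 22, tardiness 3
J4: 25→31, due 15, tardiness 16
J5: 31→34, due 24, tardiness 10
Sum = 0+11+3+16+10 = 40.
LPT (decreasing processing time): J1 J3 J4 J2 J5.
J1: 0→11, due 14, tardiness 0
J3: 11→20, due 22, tardiness 0
J4: 20→26, due 15, tardiness 11
J2: 26→31, due 5, tardiness 26
J5: 31→34, due 24, tardiness 10
Sum = 0+0+11+26+10 = 47.
SPT (increasing processing time): J5 J2 J4 J3 J1.
J5: 0→3, due 24, tardiness 0
J2: 3→8, due 5, tardiness 3
J4: 8→14, due 15, tardiness 0
J3: 14→23, due 22, tardiness 1
J1: 23→34, due 14, tardiness 20
Sum = 0+3+0+1+20 = 24.
FIFO 40, LPT 47, SPT 24 → minimum 24.

24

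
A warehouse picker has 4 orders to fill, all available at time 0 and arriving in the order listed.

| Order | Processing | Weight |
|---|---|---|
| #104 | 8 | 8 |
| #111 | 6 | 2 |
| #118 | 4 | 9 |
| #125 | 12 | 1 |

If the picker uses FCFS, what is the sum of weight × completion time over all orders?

284

FIFO (arrival order): #104 #111 #118 #125.
#104: finishes 8, weight 8, w·C = 64
#111: finishes 14, weight 2, w·C = 28
#118: finishes 18, weight 9, w·C = 162
#125: finishes 30, weight 1, w·C = 30
Sum = 64+28+162+30 = 284.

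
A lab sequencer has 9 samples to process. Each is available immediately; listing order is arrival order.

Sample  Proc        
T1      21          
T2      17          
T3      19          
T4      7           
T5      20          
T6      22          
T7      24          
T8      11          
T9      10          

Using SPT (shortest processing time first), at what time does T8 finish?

28

SPT (increasing processing time): T4 T9 T8 T2 T3 T5 T1 T6 T7.
T4: 0→7
T9: 7→17
T8: 17→28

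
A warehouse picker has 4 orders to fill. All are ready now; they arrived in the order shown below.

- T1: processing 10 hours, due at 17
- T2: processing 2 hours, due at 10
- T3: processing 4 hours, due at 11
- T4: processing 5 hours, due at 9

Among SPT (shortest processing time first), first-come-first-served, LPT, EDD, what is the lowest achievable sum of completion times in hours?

SPT (increasing processing time): T2 T3 T4 T1.
T2: 0→2
T3: 2→6
T4: 6→11
T1: 11→21
Sum = 2+6+11+21 = 40.
FIFO (arrival order): T1 T2 T3 T4.
T1: 0→10
T2: 10→12
T3: 12→16
T4: 16→21
Sum = 10+12+16+21 = 59.
LPT (decreasing processing time): T1 T4 T3 T2.
T1: 0→10
T4: 10→15
T3: 15→19
T2: 19→21
Sum = 10+15+19+21 = 65.
EDD (increasing due date): T4 T2 T3 T1.
T4: 0→5
T2: 5→7
T3: 7→11
T1: 11→21
Sum = 5+7+11+21 = 44.
SPT 40, FIFO 59, LPT 65, EDD 44 → minimum 40.

40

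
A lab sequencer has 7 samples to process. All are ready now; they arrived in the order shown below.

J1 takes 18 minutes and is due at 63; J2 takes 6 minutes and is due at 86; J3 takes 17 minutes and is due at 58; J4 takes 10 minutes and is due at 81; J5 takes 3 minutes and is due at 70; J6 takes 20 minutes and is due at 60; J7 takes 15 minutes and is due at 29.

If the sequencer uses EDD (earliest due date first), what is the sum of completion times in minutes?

414

EDD (increasing due date): J7 J3 J6 J1 J5 J4 J2.
J7: 0→15
J3: 15→32
J6: 32→52
J1: 52→70
J5: 70→73
J4: 73→83
J2: 83→89
Sum = 15+32+52+70+73+83+89 = 414.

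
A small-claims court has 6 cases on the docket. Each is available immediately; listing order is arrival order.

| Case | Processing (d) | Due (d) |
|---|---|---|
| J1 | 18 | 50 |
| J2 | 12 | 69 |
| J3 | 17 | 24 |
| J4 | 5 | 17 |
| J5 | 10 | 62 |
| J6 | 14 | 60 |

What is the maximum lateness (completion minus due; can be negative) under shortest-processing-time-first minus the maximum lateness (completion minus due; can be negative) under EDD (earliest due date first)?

27

SPT (increasing processing time): J4 J5 J2 J6 J3 J1.
J4: 0→5, due 17, lateness -12
J5: 5→15, due 62, lateness -47
J2: 15→27, due 69, lateness -42
J6: 27→41, due 60, lateness -19
J3: 41→58, due 24, lateness 34
J1: 58→76, due 50, lateness 26
Maximum = 34.
EDD (increasing due date): J4 J3 J1 J6 J5 J2.
J4: 0→5, due 17, lateness -12
J3: 5→22, due 24, lateness -2
J1: 22→40, due 50, lateness -10
J6: 40→54, due 60, lateness -6
J5: 54→64, due 62, lateness 2
J2: 64→76, due 69, lateness 7
Maximum = 7.
Difference = 34 − 7 = 27.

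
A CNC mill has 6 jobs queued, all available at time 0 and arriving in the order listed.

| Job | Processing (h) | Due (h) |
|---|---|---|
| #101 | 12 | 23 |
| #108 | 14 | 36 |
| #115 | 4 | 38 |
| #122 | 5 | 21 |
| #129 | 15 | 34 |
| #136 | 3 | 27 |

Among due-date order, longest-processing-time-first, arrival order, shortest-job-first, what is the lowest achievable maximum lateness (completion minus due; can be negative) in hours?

EDD (increasing due date): #122 #101 #136 #129 #108 #115.
#122: 0→5, due 21, lateness -16
#101: 5→17, due 23, lateness -6
#136: 17→20, due 27, lateness -7
#129: 20→35, due 34, lateness 1
#108: 35→49, due 36, lateness 13
#115: 49→53, due 38, lateness 15
Maximum = 15.
LPT (decreasing processing time): #129 #108 #101 #122 #115 #136.
#129: 0→15, due 34, lateness -19
#108: 15→29, due 36, lateness -7
#101: 29→41, due 23, lateness 18
#122: 41→46, due 21, lateness 25
#115: 46→50, due 38, lateness 12
#136: 50→53, due 27, lateness 26
Maximum = 26.
FIFO (arrival order): #101 #108 #115 #122 #129 #136.
#101: 0→12, due 23, lateness -11
#108: 12→26, due 36, lateness -10
#115: 26→30, due 38, lateness -8
#122: 30→35, due 21, lateness 14
#129: 35→50, due 34, lateness 16
#136: 50→53, due 27, lateness 26
Maximum = 26.
SPT (increasing processing time): #136 #115 #122 #101 #108 #129.
#136: 0→3, due 27, lateness -24
#115: 3→7, due 38, lateness -31
#122: 7→12, due 21, lateness -9
#101: 12→24, due 23, lateness 1
#108: 24→38, due 36, lateness 2
#129: 38→53, due 34, lateness 19
Maximum = 19.
EDD 15, LPT 26, FIFO 26, SPT 19 → minimum 15.

15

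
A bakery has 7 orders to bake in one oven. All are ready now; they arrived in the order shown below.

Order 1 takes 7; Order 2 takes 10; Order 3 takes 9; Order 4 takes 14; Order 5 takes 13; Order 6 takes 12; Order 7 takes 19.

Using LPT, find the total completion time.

LPT (decreasing processing time): Order 7 Order 4 Order 5 Order 6 Order 2 Order 3 Order 1.
Order 7: 0→19
Order 4: 19→33
Order 5: 33→46
Order 6: 46→58
Order 2: 58→68
Order 3: 68→77
Order 1: 77→84
Sum = 19+33+46+58+68+77+84 = 385.

385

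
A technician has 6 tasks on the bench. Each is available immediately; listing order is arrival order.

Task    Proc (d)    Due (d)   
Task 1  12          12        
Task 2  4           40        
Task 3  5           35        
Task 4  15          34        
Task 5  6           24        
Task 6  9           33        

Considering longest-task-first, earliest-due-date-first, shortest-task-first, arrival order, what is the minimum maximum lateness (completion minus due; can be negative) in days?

LPT (decreasing processing time): Task 4 Task 1 Task 6 Task 5 Task 3 Task 2.
Task 4: 0→15, due 34, lateness -19
Task 1: 15→27, due 12, lateness 15
Task 6: 27→36, due 33, lateness 3
Task 5: 36→42, due 24, lateness 18
Task 3: 42→47, due 35, lateness 12
Task 2: 47→51, due 40, lateness 11
Maximum = 18.
EDD (increasing due date): Task 1 Task 5 Task 6 Task 4 Task 3 Task 2.
Task 1: 0→12, due 12, lateness 0
Task 5: 12→18, due 24, lateness -6
Task 6: 18→27, due 33, lateness -6
Task 4: 27→42, due 34, lateness 8
Task 3: 42→47, due 35, lateness 12
Task 2: 47→51, due 40, lateness 11
Maximum = 12.
SPT (increasing processing time): Task 2 Task 3 Task 5 Task 6 Task 1 Task 4.
Task 2: 0→4, due 40, lateness -36
Task 3: 4→9, due 35, lateness -26
Task 5: 9→15, due 24, lateness -9
Task 6: 15→24, due 33, lateness -9
Task 1: 24→36, due 12, lateness 24
Task 4: 36→51, due 34, lateness 17
Maximum = 24.
FIFO (arrival order): Task 1 Task 2 Task 3 Task 4 Task 5 Task 6.
Task 1: 0→12, due 12, lateness 0
Task 2: 12→16, due 40, lateness -24
Task 3: 16→21, due 35, lateness -14
Task 4: 21→36, due 34, lateness 2
Task 5: 36→42, due 24, lateness 18
Task 6: 42→51, due 33, lateness 18
Maximum = 18.
LPT 18, EDD 12, SPT 24, FIFO 18 → minimum 12.

12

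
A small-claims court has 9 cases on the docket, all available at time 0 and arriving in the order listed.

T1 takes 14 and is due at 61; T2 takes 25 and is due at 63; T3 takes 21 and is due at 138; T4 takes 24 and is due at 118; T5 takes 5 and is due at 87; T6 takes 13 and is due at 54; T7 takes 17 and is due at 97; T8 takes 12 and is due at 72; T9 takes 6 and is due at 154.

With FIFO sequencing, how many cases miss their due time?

FIFO (arrival order): T1 T2 T3 T4 T5 T6 T7 T8 T9.
T1: 0→14, due 61, tardiness 0
T2: 14→39, due 63, tardiness 0
T3: 39→60, due 138, tardiness 0
T4: 60→84, due 118, tardiness 0
T5: 84→89, due 87, tardiness 2
T6: 89→102, due 54, tardiness 48
T7: 102→119, due 97, tardiness 22
T8: 119→131, due 72, tardiness 59
T9: 131→137, due 154, tardiness 0
Late cases: 4.

4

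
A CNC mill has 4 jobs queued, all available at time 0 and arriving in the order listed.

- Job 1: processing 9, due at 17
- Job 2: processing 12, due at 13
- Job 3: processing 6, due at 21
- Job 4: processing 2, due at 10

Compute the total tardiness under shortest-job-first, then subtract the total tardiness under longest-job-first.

-13

SPT (increasing processing time): Job 4 Job 3 Job 1 Job 2.
Job 4: 0→2, due 10, tardiness 0
Job 3: 2→8, due 21, tardiness 0
Job 1: 8→17, due 17, tardiness 0
Job 2: 17→29, due 13, tardiness 16
Sum = 0+0+0+16 = 16.
LPT (decreasing processing time): Job 2 Job 1 Job 3 Job 4.
Job 2: 0→12, due 13, tardiness 0
Job 1: 12→21, due 17, tardiness 4
Job 3: 21→27, due 21, tardiness 6
Job 4: 27→29, due 10, tardiness 19
Sum = 0+4+6+19 = 29.
Difference = 16 − 29 = -13.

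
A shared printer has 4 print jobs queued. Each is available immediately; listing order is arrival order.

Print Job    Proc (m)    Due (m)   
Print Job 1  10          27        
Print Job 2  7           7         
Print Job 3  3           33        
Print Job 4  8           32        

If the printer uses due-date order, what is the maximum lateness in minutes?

0

EDD (increasing due date): Print Job 2 Print Job 1 Print Job 4 Print Job 3.
Print Job 2: 0→7, due 7, lateness 0
Print Job 1: 7→17, due 27, lateness -10
Print Job 4: 17→25, due 32, lateness -7
Print Job 3: 25→28, due 33, lateness -5
Maximum = 0.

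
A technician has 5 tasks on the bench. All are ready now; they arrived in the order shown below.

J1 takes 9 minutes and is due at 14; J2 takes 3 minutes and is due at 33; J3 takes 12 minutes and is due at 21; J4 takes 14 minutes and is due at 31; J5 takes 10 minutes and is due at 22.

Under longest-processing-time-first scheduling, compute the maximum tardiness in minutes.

31

LPT (decreasing processing time): J4 J3 J5 J1 J2.
J4: 0→14, due 31, tardiness 0
J3: 14→26, due 21, tardiness 5
J5: 26→36, due 22, tardiness 14
J1: 36→45, due 14, tardiness 31
J2: 45→48, due 33, tardiness 15
Maximum = 31.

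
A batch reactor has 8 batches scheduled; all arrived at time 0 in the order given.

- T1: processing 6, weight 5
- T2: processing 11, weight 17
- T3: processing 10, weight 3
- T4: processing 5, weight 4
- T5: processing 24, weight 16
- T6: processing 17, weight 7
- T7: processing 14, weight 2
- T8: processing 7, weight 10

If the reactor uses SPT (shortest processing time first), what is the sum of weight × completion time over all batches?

3102

SPT (increasing processing time): T4 T1 T8 T3 T2 T7 T6 T5.
T4: finishes 5, weight 4, w·C = 20
T1: finishes 11, weight 5, w·C = 55
T8: finishes 18, weight 10, w·C = 180
T3: finishes 28, weight 3, w·C = 84
T2: finishes 39, weight 17, w·C = 663
T7: finishes 53, weight 2, w·C = 106
T6: finishes 70, weight 7, w·C = 490
T5: finishes 94, weight 16, w·C = 1504
Sum = 20+55+180+84+663+106+490+1504 = 3102.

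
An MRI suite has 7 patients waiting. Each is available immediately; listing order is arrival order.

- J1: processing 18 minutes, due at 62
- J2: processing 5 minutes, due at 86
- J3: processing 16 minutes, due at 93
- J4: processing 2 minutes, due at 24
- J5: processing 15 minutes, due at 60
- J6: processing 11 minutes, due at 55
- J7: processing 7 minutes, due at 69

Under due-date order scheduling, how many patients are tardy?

EDD (increasing due date): J4 J6 J5 J1 J7 J2 J3.
J4: 0→2, due 24, tardiness 0
J6: 2→13, due 55, tardiness 0
J5: 13→28, due 60, tardiness 0
J1: 28→46, due 62, tardiness 0
J7: 46→53, due 69, tardiness 0
J2: 53→58, due 86, tardiness 0
J3: 58→74, due 93, tardiness 0
Late patients: 0.

0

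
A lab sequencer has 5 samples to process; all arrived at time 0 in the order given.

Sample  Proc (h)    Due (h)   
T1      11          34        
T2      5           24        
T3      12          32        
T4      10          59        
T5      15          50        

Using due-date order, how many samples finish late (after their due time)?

EDD (increasing due date): T2 T3 T1 T5 T4.
T2: 0→5, due 24, tardiness 0
T3: 5→17, due 32, tardiness 0
T1: 17→28, due 34, tardiness 0
T5: 28→43, due 50, tardiness 0
T4: 43→53, due 59, tardiness 0
Late samples: 0.

0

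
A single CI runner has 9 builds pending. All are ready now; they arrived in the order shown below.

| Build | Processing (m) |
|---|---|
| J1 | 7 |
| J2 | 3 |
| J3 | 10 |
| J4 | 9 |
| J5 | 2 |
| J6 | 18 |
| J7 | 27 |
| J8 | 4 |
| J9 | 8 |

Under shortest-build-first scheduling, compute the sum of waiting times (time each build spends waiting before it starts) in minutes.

193

SPT (increasing processing time): J5 J2 J8 J1 J9 J4 J3 J6 J7.
J5: waits 0, runs 0→2
J2: waits 2, runs 2→5
J8: waits 5, runs 5→9
J1: waits 9, runs 9→16
J9: waits 16, runs 16→24
J4: waits 24, runs 24→33
J3: waits 33, runs 33→43
J6: waits 43, runs 43→61
J7: waits 61, runs 61→88
Sum = 0+2+5+9+16+24+33+43+61 = 193.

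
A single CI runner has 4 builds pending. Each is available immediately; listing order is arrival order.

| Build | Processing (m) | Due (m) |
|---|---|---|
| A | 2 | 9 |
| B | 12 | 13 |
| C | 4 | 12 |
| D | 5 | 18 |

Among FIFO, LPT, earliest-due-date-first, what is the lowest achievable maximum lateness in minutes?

FIFO (arrival order): A B C D.
A: 0→2, due 9, lateness -7
B: 2→14, due 13, lateness 1
C: 14→18, due 12, lateness 6
D: 18→23, due 18, lateness 5
Maximum = 6.
LPT (decreasing processing time): B D C A.
B: 0→12, due 13, lateness -1
D: 12→17, due 18, lateness -1
C: 17→21, due 12, lateness 9
A: 21→23, due 9, lateness 14
Maximum = 14.
EDD (increasing due date): A C B D.
A: 0→2, due 9, lateness -7
C: 2→6, due 12, lateness -6
B: 6→18, due 13, lateness 5
D: 18→23, due 18, lateness 5
Maximum = 5.
FIFO 6, LPT 14, EDD 5 → minimum 5.

5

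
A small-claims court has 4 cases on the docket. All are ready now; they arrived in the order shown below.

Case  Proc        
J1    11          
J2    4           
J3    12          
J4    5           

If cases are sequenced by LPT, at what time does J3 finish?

LPT (decreasing processing time): J3 J1 J4 J2.
J3: 0→12

12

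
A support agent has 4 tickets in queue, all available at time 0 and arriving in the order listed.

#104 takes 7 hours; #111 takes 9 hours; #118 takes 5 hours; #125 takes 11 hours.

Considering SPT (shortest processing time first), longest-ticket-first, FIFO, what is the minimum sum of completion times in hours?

SPT (increasing processing time): #118 #104 #111 #125.
#118: 0→5
#104: 5→12
#111: 12→21
#125: 21→32
Sum = 5+12+21+32 = 70.
LPT (decreasing processing time): #125 #111 #104 #118.
#125: 0→11
#111: 11→20
#104: 20→27
#118: 27→32
Sum = 11+20+27+32 = 90.
FIFO (arrival order): #104 #111 #118 #125.
#104: 0→7
#111: 7→16
#118: 16→21
#125: 21→32
Sum = 7+16+21+32 = 76.
SPT 70, LPT 90, FIFO 76 → minimum 70.

70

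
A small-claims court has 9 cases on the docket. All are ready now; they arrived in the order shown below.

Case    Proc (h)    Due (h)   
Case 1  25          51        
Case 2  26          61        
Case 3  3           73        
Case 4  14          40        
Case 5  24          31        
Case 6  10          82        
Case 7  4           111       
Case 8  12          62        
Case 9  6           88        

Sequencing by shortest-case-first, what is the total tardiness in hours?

161

SPT (increasing processing time): Case 3 Case 7 Case 9 Case 6 Case 8 Case 4 Case 5 Case 1 Case 2.
Case 3: 0→3, due 73, tardiness 0
Case 7: 3→7, due 111, tardiness 0
Case 9: 7→13, due 88, tardiness 0
Case 6: 13→23, due 82, tardiness 0
Case 8: 23→35, due 62, tardiness 0
Case 4: 35→49, due 40, tardiness 9
Case 5: 49→73, due 31, tardiness 42
Case 1: 73→98, due 51, tardiness 47
Case 2: 98→124, due 61, tardiness 63
Sum = 0+0+0+0+0+9+42+47+63 = 161.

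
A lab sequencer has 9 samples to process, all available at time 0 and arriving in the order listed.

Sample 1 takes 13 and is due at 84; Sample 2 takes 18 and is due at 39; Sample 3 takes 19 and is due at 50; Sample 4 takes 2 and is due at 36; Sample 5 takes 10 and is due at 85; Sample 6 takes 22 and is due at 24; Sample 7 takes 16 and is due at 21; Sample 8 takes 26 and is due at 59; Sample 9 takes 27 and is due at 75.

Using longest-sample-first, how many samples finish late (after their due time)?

LPT (decreasing processing time): Sample 9 Sample 8 Sample 6 Sample 3 Sample 2 Sample 7 Sample 1 Sample 5 Sample 4.
Sample 9: 0→27, due 75, tardiness 0
Sample 8: 27→53, due 59, tardiness 0
Sample 6: 53→75, due 24, tardiness 51
Sample 3: 75→94, due 50, tardiness 44
Sample 2: 94→112, due 39, tardiness 73
Sample 7: 112→128, due 21, tardiness 107
Sample 1: 128→141, due 84, tardiness 57
Sample 5: 141→151, due 85, tardiness 66
Sample 4: 151→153, due 36, tardiness 117
Late samples: 7.

7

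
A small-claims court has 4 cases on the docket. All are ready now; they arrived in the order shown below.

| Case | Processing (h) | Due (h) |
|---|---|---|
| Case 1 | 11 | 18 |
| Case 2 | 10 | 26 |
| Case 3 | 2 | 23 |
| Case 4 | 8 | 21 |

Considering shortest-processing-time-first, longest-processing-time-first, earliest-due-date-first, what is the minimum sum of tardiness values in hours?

SPT (increasing processing time): Case 3 Case 4 Case 2 Case 1.
Case 3: 0→2, due 23, tardiness 0
Case 4: 2→10, due 21, tardiness 0
Case 2: 10→20, due 26, tardiness 0
Case 1: 20→31, due 18, tardiness 13
Sum = 0+0+0+13 = 13.
LPT (decreasing processing time): Case 1 Case 2 Case 4 Case 3.
Case 1: 0→11, due 18, tardiness 0
Case 2: 11→21, due 26, tardiness 0
Case 4: 21→29, due 21, tardiness 8
Case 3: 29→31, due 23, tardiness 8
Sum = 0+0+8+8 = 16.
EDD (increasing due date): Case 1 Case 4 Case 3 Case 2.
Case 1: 0→11, due 18, tardiness 0
Case 4: 11→19, due 21, tardiness 0
Case 3: 19→21, due 23, tardiness 0
Case 2: 21→31, due 26, tardiness 5
Sum = 0+0+0+5 = 5.
SPT 13, LPT 16, EDD 5 → minimum 5.

5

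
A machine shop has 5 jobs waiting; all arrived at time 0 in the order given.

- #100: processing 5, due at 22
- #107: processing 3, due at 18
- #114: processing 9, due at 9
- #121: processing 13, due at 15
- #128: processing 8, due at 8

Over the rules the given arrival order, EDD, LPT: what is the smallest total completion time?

FIFO (arrival order): #100 #107 #114 #121 #128.
#100: 0→5
#107: 5→8
#114: 8→17
#121: 17→30
#128: 30→38
Sum = 5+8+17+30+38 = 98.
EDD (increasing due date): #128 #114 #121 #107 #100.
#128: 0→8
#114: 8→17
#121: 17→30
#107: 30→33
#100: 33→38
Sum = 8+17+30+33+38 = 126.
LPT (decreasing processing time): #121 #114 #128 #100 #107.
#121: 0→13
#114: 13→22
#128: 22→30
#100: 30→35
#107: 35→38
Sum = 13+22+30+35+38 = 138.
FIFO 98, EDD 126, LPT 138 → minimum 98.

98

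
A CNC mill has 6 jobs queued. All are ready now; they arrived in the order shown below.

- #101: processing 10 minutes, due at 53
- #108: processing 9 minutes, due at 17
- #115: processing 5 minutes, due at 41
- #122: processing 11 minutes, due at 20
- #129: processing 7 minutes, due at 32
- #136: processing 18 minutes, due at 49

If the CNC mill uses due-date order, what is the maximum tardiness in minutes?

EDD (increasing due date): #108 #122 #129 #115 #136 #101.
#108: 0→9, due 17, tardiness 0
#122: 9→20, due 20, tardiness 0
#129: 20→27, due 32, tardiness 0
#115: 27→32, due 41, tardiness 0
#136: 32→50, due 49, tardiness 1
#101: 50→60, due 53, tardiness 7
Maximum = 7.

7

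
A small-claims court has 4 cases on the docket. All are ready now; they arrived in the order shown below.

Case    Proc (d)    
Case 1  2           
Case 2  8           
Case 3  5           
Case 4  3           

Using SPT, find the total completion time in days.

SPT (increasing processing time): Case 1 Case 4 Case 3 Case 2.
Case 1: 0→2
Case 4: 2→5
Case 3: 5→10
Case 2: 10→18
Sum = 2+5+10+18 = 35.

35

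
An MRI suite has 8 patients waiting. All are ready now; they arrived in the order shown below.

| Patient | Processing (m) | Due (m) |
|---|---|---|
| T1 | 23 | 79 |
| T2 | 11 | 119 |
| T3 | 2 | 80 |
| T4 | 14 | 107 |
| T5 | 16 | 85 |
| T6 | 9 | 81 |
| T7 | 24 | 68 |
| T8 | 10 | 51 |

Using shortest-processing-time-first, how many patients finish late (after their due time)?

2

SPT (increasing processing time): T3 T6 T8 T2 T4 T5 T1 T7.
T3: 0→2, due 80, tardiness 0
T6: 2→11, due 81, tardiness 0
T8: 11→21, due 51, tardiness 0
T2: 21→32, due 119, tardiness 0
T4: 32→46, due 107, tardiness 0
T5: 46→62, due 85, tardiness 0
T1: 62→85, due 79, tardiness 6
T7: 85→109, due 68, tardiness 41
Late patients: 2.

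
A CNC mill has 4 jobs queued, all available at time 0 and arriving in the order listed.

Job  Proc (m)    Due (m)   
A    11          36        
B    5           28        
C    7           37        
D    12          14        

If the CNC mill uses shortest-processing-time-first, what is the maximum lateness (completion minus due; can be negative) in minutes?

SPT (increasing processing time): B C A D.
B: 0→5, due 28, lateness -23
C: 5→12, due 37, lateness -25
A: 12→23, due 36, lateness -13
D: 23→35, due 14, lateness 21
Maximum = 21.

21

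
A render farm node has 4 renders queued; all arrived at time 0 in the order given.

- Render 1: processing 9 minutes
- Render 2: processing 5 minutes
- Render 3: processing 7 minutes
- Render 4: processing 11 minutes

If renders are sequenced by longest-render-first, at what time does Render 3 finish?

27

LPT (decreasing processing time): Render 4 Render 1 Render 3 Render 2.
Render 4: 0→11
Render 1: 11→20
Render 3: 20→27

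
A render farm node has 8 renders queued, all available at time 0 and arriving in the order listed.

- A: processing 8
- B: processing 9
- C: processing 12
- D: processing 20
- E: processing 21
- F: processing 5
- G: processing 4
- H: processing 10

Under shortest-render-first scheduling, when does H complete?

SPT (increasing processing time): G F A B H C D E.
G: 0→4
F: 4→9
A: 9→17
B: 17→26
H: 26→36

36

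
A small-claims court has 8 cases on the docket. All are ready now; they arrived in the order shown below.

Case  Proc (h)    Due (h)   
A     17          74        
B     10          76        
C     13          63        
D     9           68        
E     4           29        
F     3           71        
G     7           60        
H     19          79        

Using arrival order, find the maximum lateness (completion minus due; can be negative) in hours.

24

FIFO (arrival order): A B C D E F G H.
A: 0→17, due 74, lateness -57
B: 17→27, due 76, lateness -49
C: 27→40, due 63, lateness -23
D: 40→49, due 68, lateness -19
E: 49→53, due 29, lateness 24
F: 53→56, due 71, lateness -15
G: 56→63, due 60, lateness 3
H: 63→82, due 79, lateness 3
Maximum = 24.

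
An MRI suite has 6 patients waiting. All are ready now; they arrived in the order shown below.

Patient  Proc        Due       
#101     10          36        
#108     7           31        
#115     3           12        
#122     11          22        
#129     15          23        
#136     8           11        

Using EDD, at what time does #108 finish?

44

EDD (increasing due date): #136 #115 #122 #129 #108 #101.
#136: 0→8
#115: 8→11
#122: 11→22
#129: 22→37
#108: 37→44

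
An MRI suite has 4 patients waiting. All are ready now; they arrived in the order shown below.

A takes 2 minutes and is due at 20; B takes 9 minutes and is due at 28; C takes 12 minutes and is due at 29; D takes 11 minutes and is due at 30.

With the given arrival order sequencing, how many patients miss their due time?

1

FIFO (arrival order): A B C D.
A: 0→2, due 20, tardiness 0
B: 2→11, due 28, tardiness 0
C: 11→23, due 29, tardiness 0
D: 23→34, due 30, tardiness 4
Late patients: 1.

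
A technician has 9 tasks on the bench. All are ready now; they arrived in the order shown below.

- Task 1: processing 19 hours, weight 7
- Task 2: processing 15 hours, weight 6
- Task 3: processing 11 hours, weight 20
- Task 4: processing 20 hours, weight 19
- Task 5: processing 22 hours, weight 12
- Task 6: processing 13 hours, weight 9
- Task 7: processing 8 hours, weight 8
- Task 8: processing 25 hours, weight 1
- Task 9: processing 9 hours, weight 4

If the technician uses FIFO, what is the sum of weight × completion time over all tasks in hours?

FIFO (arrival order): Task 1 Task 2 Task 3 Task 4 Task 5 Task 6 Task 7 Task 8 Task 9.
Task 1: finishes 19, weight 7, w·C = 133
Task 2: finishes 34, weight 6, w·C = 204
Task 3: finishes 45, weight 20, w·C = 900
Task 4: finishes 65, weight 19, w·C = 1235
Task 5: finishes 87, weight 12, w·C = 1044
Task 6: finishes 100, weight 9, w·C = 900
Task 7: finishes 108, weight 8, w·C = 864
Task 8: finishes 133, weight 1, w·C = 133
Task 9: finishes 142, weight 4, w·C = 568
Sum = 133+204+900+1235+1044+900+864+133+568 = 5981.

5981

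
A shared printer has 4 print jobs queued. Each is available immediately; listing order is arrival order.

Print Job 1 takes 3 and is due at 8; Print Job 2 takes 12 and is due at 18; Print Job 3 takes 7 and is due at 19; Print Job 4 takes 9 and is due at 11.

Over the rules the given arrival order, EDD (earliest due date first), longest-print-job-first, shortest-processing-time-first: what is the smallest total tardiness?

FIFO (arrival order): Print Job 1 Print Job 2 Print Job 3 Print Job 4.
Print Job 1: 0→3, due 8, tardiness 0
Print Job 2: 3→15, due 18, tardiness 0
Print Job 3: 15→22, due 19, tardiness 3
Print Job 4: 22→31, due 11, tardiness 20
Sum = 0+0+3+20 = 23.
EDD (increasing due date): Print Job 1 Print Job 4 Print Job 2 Print Job 3.
Print Job 1: 0→3, due 8, tardiness 0
Print Job 4: 3→12, due 11, tardiness 1
Print Job 2: 12→24, due 18, tardiness 6
Print Job 3: 24→31, due 19, tardiness 12
Sum = 0+1+6+12 = 19.
LPT (decreasing processing time): Print Job 2 Print Job 4 Print Job 3 Print Job 1.
Print Job 2: 0→12, due 18, tardiness 0
Print Job 4: 12→21, due 11, tardiness 10
Print Job 3: 21→28, due 19, tardiness 9
Print Job 1: 28→31, due 8, tardiness 23
Sum = 0+10+9+23 = 42.
SPT (increasing processing time): Print Job 1 Print Job 3 Print Job 4 Print Job 2.
Print Job 1: 0→3, due 8, tardiness 0
Print Job 3: 3→10, due 19, tardiness 0
Print Job 4: 10→19, due 11, tardiness 8
Print Job 2: 19→31, due 18, tardiness 13
Sum = 0+0+8+13 = 21.
FIFO 23, EDD 19, LPT 42, SPT 21 → minimum 19.

19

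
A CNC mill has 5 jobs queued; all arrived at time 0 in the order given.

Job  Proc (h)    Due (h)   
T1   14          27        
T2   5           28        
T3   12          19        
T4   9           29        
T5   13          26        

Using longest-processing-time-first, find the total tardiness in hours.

65

LPT (decreasing processing time): T1 T5 T3 T4 T2.
T1: 0→14, due 27, tardiness 0
T5: 14→27, due 26, tardiness 1
T3: 27→39, due 19, tardiness 20
T4: 39→48, due 29, tardiness 19
T2: 48→53, due 28, tardiness 25
Sum = 0+1+20+19+25 = 65.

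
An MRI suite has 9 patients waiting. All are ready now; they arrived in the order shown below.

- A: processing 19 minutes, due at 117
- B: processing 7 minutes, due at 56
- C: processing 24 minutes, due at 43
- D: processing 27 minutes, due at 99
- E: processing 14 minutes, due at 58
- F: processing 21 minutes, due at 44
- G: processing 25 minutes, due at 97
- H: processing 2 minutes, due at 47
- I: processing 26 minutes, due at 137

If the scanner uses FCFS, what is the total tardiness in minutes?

FIFO (arrival order): A B C D E F G H I.
A: 0→19, due 117, tardiness 0
B: 19→26, due 56, tardiness 0
C: 26→50, due 43, tardiness 7
D: 50→77, due 99, tardiness 0
E: 77→91, due 58, tardiness 33
F: 91→112, due 44, tardiness 68
G: 112→137, due 97, tardiness 40
H: 137→139, due 47, tardiness 92
I: 139→165, due 137, tardiness 28
Sum = 0+0+7+0+33+68+40+92+28 = 268.

268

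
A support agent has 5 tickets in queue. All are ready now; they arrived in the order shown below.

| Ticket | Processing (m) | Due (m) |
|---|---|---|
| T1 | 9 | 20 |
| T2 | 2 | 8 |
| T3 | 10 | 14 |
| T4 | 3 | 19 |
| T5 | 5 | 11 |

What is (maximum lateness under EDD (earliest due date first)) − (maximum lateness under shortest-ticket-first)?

EDD (increasing due date): T2 T5 T3 T4 T1.
T2: 0→2, due 8, lateness -6
T5: 2→7, due 11, lateness -4
T3: 7→17, due 14, lateness 3
T4: 17→20, due 19, lateness 1
T1: 20→29, due 20, lateness 9
Maximum = 9.
SPT (increasing processing time): T2 T4 T5 T1 T3.
T2: 0→2, due 8, lateness -6
T4: 2→5, due 19, lateness -14
T5: 5→10, due 11, lateness -1
T1: 10→19, due 20, lateness -1
T3: 19→29, due 14, lateness 15
Maximum = 15.
Difference = 9 − 15 = -6.

-6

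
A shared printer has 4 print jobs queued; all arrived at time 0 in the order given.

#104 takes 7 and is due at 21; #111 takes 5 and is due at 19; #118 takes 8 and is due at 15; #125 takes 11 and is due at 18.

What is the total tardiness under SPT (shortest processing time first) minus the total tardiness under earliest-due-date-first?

2

SPT (increasing processing time): #111 #104 #118 #125.
#111: 0→5, due 19, tardiness 0
#104: 5→12, due 21, tardiness 0
#118: 12→20, due 15, tardiness 5
#125: 20→31, due 18, tardiness 13
Sum = 0+0+5+13 = 18.
EDD (increasing due date): #118 #125 #111 #104.
#118: 0→8, due 15, tardiness 0
#125: 8→19, due 18, tardiness 1
#111: 19→24, due 19, tardiness 5
#104: 24→31, due 21, tardiness 10
Sum = 0+1+5+10 = 16.
Difference = 18 − 16 = 2.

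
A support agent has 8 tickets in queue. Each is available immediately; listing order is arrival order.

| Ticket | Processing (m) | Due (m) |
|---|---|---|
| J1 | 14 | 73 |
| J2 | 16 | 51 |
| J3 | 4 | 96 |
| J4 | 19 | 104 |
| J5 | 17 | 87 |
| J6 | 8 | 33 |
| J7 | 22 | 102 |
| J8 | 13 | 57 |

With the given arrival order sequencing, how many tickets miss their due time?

FIFO (arrival order): J1 J2 J3 J4 J5 J6 J7 J8.
J1: 0→14, due 73, tardiness 0
J2: 14→30, due 51, tardiness 0
J3: 30→34, due 96, tardiness 0
J4: 34→53, due 104, tardiness 0
J5: 53→70, due 87, tardiness 0
J6: 70→78, due 33, tardiness 45
J7: 78→100, due 102, tardiness 0
J8: 100→113, due 57, tardiness 56
Late tickets: 2.

2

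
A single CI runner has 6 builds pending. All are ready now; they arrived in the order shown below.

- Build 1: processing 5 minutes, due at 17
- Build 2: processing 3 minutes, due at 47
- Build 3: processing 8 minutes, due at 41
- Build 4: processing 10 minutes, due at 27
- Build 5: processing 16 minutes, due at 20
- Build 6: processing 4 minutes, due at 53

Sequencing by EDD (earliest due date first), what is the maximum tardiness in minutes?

4

EDD (increasing due date): Build 1 Build 5 Build 4 Build 3 Build 2 Build 6.
Build 1: 0→5, due 17, tardiness 0
Build 5: 5→21, due 20, tardiness 1
Build 4: 21→31, due 27, tardiness 4
Build 3: 31→39, due 41, tardiness 0
Build 2: 39→42, due 47, tardiness 0
Build 6: 42→46, due 53, tardiness 0
Maximum = 4.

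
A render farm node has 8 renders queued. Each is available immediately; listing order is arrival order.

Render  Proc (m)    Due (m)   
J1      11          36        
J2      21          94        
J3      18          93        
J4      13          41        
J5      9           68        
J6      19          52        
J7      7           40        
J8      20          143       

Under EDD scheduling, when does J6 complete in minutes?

50

EDD (increasing due date): J1 J7 J4 J6 J5 J3 J2 J8.
J1: 0→11
J7: 11→18
J4: 18→31
J6: 31→50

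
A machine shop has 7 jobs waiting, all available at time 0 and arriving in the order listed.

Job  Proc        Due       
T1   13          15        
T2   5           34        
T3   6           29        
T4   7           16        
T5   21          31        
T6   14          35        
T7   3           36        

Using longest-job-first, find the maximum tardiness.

39

LPT (decreasing processing time): T5 T6 T1 T4 T3 T2 T7.
T5: 0→21, due 31, tardiness 0
T6: 21→35, due 35, tardiness 0
T1: 35→48, due 15, tardiness 33
T4: 48→55, due 16, tardiness 39
T3: 55→61, due 29, tardiness 32
T2: 61→66, due 34, tardiness 32
T7: 66→69, due 36, tardiness 33
Maximum = 39.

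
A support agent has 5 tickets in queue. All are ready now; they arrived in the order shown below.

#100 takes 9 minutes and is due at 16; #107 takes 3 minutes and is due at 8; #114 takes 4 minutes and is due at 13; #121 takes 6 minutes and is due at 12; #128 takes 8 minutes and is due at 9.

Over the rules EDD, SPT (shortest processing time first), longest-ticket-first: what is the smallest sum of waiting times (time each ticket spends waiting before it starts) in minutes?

44

EDD (increasing due date): #107 #128 #121 #114 #100.
#107: waits 0, runs 0→3
#128: waits 3, runs 3→11
#121: waits 11, runs 11→17
#114: waits 17, runs 17→21
#100: waits 21, runs 21→30
Sum = 0+3+11+17+21 = 52.
SPT (increasing processing time): #107 #114 #121 #128 #100.
#107: waits 0, runs 0→3
#114: waits 3, runs 3→7
#121: waits 7, runs 7→13
#128: waits 13, runs 13→21
#100: waits 21, runs 21→30
Sum = 0+3+7+13+21 = 44.
LPT (decreasing processing time): #100 #128 #121 #114 #107.
#100: waits 0, runs 0→9
#128: waits 9, runs 9→17
#121: waits 17, runs 17→23
#114: waits 23, runs 23→27
#107: waits 27, runs 27→30
Sum = 0+9+17+23+27 = 76.
EDD 52, SPT 44, LPT 76 → minimum 44.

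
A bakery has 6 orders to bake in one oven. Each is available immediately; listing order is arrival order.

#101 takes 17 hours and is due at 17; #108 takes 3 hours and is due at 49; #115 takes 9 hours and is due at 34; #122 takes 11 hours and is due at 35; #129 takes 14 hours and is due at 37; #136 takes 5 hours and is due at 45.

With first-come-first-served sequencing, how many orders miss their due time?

3

FIFO (arrival order): #101 #108 #115 #122 #129 #136.
#101: 0→17, due 17, tardiness 0
#108: 17→20, due 49, tardiness 0
#115: 20→29, due 34, tardiness 0
#122: 29→40, due 35, tardiness 5
#129: 40→54, due 37, tardiness 17
#136: 54→59, due 45, tardiness 14
Late orders: 3.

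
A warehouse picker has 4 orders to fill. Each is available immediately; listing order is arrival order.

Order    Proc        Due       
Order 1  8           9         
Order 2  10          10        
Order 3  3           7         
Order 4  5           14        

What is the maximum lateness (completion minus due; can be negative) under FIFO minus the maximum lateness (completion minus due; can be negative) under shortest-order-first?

-2

FIFO (arrival order): Order 1 Order 2 Order 3 Order 4.
Order 1: 0→8, due 9, lateness -1
Order 2: 8→18, due 10, lateness 8
Order 3: 18→21, due 7, lateness 14
Order 4: 21→26, due 14, lateness 12
Maximum = 14.
SPT (increasing processing time): Order 3 Order 4 Order 1 Order 2.
Order 3: 0→3, due 7, lateness -4
Order 4: 3→8, due 14, lateness -6
Order 1: 8→16, due 9, lateness 7
Order 2: 16→26, due 10, lateness 16
Maximum = 16.
Difference = 14 − 16 = -2.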